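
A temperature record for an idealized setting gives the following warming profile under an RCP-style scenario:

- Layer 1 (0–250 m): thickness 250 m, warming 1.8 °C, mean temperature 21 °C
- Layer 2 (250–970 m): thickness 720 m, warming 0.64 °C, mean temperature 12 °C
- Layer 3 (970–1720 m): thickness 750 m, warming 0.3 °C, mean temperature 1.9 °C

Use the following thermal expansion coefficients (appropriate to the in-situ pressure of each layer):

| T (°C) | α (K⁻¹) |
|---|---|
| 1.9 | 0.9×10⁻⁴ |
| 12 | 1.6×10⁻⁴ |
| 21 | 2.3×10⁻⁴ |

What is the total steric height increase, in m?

about 0.197 m

Layer 1 at 21 °C → α = 2.3×10⁻⁴ K⁻¹
Layer 2 at 12 °C → α = 1.6×10⁻⁴ K⁻¹
Layer 3 at 1.9 °C → α = 0.9×10⁻⁴ K⁻¹
2.3×10⁻⁴ × 250 × 1.8 = 0.10350 m
0.64 × 720 × 1.6×10⁻⁴ = 0.073728 m
970–1720 m: 0.9×10⁻⁴ × 750 × 0.3 = 0.02025 m
Δh = 0.10350 + 0.073728 + 0.02025 = 0.197478 m ≈ 0.197 m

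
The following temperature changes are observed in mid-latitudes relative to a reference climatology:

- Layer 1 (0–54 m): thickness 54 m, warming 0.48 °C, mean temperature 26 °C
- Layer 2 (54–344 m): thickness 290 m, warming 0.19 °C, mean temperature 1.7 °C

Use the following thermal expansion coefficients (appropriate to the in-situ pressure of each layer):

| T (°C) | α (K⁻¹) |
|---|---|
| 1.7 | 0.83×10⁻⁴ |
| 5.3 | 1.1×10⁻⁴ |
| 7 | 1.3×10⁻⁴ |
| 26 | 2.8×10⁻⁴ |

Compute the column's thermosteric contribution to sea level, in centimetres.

1.18 cm

Layer 1 at 26 °C → α = 2.8×10⁻⁴ K⁻¹
Layer 2 at 1.7 °C → α = 0.83×10⁻⁴ K⁻¹
0.48 × 54 × 2.8×10⁻⁴ = 0.0072576 m
54–344 m: 0.19 × 290 × 0.83×10⁻⁴ = 0.0045733 m
Δh = 0.0072576 + 0.0045733 = 0.0118309 m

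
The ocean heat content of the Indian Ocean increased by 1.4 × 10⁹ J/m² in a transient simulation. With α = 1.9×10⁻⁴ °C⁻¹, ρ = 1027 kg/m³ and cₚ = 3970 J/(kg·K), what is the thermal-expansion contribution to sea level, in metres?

Δh = αQ/(ρcₚ) = 1.9×10⁻⁴ × 1.4×10⁹ / (1027 × 3970) ≈ 0.065241 m

0.0652 m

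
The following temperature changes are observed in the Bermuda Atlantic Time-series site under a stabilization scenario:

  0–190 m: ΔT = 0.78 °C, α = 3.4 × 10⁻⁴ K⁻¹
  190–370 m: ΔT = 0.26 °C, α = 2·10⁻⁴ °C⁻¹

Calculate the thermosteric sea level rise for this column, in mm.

59.7 mm of thermosteric rise

Layer 1: 0.78 × 190 × 3.4×10⁻⁴ = 0.050388 m
Layer 2: 180 × 2×10⁻⁴ × 0.26 = 0.00936 m
Δh = 0.050388 + 0.00936 = 0.059748 m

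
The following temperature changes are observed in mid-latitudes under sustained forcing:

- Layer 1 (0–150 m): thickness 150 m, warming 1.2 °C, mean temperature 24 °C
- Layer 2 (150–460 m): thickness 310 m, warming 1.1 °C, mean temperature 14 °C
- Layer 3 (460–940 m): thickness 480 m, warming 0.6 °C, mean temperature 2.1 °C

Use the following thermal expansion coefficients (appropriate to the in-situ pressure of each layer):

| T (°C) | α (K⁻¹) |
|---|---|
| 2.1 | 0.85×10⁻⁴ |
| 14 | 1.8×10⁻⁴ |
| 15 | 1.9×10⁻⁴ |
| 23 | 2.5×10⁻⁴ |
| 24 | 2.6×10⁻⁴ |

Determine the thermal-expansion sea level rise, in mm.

133 mm of thermosteric rise

Layer 1 at 24 °C → α = 2.6×10⁻⁴ K⁻¹
Layer 2 at 14 °C → α = 1.8×10⁻⁴ K⁻¹
Layer 3 at 2.1 °C → α = 0.85×10⁻⁴ K⁻¹
150 × 1.2 × 2.6×10⁻⁴ = 0.04680 m
Layer 2: 310 × 1.1 × 1.8×10⁻⁴ = 0.06138 m
Layer 3: 0.6 × 0.85×10⁻⁴ × 480 = 0.02448 m
Δh = 0.04680 + 0.06138 + 0.02448 = 0.13266 m ≈ 133 mm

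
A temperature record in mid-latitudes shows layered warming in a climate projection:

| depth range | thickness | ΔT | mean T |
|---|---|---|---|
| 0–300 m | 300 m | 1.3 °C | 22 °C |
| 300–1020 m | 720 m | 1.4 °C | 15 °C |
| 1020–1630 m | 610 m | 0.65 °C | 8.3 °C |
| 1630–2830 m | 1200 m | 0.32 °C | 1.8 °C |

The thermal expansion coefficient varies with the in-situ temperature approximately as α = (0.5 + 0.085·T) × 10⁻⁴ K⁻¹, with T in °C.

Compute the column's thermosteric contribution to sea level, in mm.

about 340 mm

Layer 1: α = (0.5 + 0.085×22)×10⁻⁴ = 2.37×10⁻⁴ K⁻¹
Layer 2: α = (0.5 + 0.085×15)×10⁻⁴ = 1.775×10⁻⁴ K⁻¹
Layer 3: α = (0.5 + 0.085×8.3)×10⁻⁴ = 1.2055×10⁻⁴ K⁻¹
Layer 4: α = (0.5 + 0.085×1.8)×10⁻⁴ = 0.653×10⁻⁴ K⁻¹
300 × 1.3 × 2.37×10⁻⁴ = 0.09243 m
Layer 2: 1.4 × 720 × 1.775×10⁻⁴ = 0.17892 m
Layer 3: 1.2055×10⁻⁴ × 610 × 0.65 = 0.047798075 m
Layer 4: 0.653×10⁻⁴ × 1200 × 0.32 = 0.0250752 m
Δh = 0.09243 + 0.17892 + 0.047798075 + 0.0250752 = 0.344223275 m ≈ 340 mm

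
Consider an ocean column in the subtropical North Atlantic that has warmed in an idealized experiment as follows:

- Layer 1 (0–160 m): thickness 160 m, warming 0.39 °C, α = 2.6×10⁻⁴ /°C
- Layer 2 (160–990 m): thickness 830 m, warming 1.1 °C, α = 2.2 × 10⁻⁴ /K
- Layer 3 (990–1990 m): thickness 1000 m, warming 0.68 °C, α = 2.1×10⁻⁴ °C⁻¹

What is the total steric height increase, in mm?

0–160 m: 160 × 2.6×10⁻⁴ × 0.39 = 0.016224 m
Layer 2: 2.2×10⁻⁴ × 830 × 1.1 = 0.20086 m
0.68 × 2.1×10⁻⁴ × 1000 = 0.14280 m
Δh = 0.016224 + 0.20086 + 0.14280 = 0.359884 m ≈ 360 mm

Δh = 360 mm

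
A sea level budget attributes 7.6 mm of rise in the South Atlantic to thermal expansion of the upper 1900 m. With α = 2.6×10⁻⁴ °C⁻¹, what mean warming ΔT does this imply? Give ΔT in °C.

0.015 °C

ΔT = Δh/(αH) = 0.0076 / (2.6×10⁻⁴ × 1900) ≈ 0.01538 °C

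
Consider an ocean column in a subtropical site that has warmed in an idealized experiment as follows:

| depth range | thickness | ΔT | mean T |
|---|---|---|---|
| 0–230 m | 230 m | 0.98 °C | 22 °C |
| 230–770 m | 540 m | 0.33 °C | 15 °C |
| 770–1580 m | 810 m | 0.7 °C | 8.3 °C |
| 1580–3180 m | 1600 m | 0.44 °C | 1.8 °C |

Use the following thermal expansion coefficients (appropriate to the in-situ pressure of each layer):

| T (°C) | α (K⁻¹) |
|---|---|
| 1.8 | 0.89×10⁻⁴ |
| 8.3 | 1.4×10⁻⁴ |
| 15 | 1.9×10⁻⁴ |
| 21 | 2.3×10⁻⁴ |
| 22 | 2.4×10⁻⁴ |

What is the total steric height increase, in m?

Layer 1 at 22 °C → α = 2.4×10⁻⁴ K⁻¹
Layer 2 at 15 °C → α = 1.9×10⁻⁴ K⁻¹
Layer 3 at 8.3 °C → α = 1.4×10⁻⁴ K⁻¹
Layer 4 at 1.8 °C → α = 0.89×10⁻⁴ K⁻¹
2.4×10⁻⁴ × 230 × 0.98 = 0.054096 m
Layer 2: 540 × 1.9×10⁻⁴ × 0.33 = 0.033858 m
810 × 1.4×10⁻⁴ × 0.7 = 0.07938 m
1600 × 0.44 × 0.89×10⁻⁴ = 0.062656 m
Δh = 0.054096 + 0.033858 + 0.07938 + 0.062656 = 0.22999 m

Δh = 0.23 m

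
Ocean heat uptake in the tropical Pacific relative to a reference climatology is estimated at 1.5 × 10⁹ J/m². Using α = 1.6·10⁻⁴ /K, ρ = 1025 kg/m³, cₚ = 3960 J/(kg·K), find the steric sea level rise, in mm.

Δh = αQ/(ρcₚ) = 1.6×10⁻⁴ × 1.5×10⁹ / (1025 × 3960) ≈ 0.059128 m

Δh = 59.1 mm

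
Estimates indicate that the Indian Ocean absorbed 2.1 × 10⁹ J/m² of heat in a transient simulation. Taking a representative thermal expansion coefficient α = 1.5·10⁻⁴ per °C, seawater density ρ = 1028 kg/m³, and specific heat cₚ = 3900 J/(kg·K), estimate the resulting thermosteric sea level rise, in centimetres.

Δh = αQ/(ρcₚ) = 1.5×10⁻⁴ × 2.1×10⁹ / (1028 × 3900) ≈ 0.078569 m

about 7.86 cm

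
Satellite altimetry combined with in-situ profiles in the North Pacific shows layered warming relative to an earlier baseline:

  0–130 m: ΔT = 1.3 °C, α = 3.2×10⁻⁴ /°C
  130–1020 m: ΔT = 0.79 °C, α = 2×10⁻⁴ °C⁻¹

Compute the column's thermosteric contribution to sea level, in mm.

Δh = 195 mm

130 × 1.3 × 3.2×10⁻⁴ = 0.05408 m
Layer 2: 0.79 × 2×10⁻⁴ × 890 = 0.14062 m
Δh = 0.05408 + 0.14062 = 0.19470 m ≈ 195 mm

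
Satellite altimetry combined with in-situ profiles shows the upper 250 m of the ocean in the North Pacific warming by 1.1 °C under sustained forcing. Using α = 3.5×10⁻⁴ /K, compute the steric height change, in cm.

Δh = αΔT·H = 3.5×10⁻⁴ × 1.1 × 250 = 0.09625 m

9.63 cm of thermosteric rise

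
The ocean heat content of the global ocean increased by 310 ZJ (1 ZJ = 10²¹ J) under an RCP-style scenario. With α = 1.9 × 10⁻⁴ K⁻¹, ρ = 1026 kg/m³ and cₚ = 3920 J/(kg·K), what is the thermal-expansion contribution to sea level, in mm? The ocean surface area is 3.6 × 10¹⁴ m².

41 mm of thermosteric rise

Per unit area: Q = 310×10²¹ / (3.6×10¹⁴) ≈ 8.611×10⁸ J/m²
Δh = αQ/(ρcₚ) = 1.9×10⁻⁴ × 8.611×10⁸ / (1026 × 3920) ≈ 0.040679 m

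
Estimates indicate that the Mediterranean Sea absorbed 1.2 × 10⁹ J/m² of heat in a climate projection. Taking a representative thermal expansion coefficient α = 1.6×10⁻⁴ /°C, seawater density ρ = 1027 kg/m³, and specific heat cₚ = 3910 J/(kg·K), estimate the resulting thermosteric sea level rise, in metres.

Δh = αQ/(ρcₚ) = 1.6×10⁻⁴ × 1.2×10⁹ / (1027 × 3910) ≈ 0.047814 m

Δh = 0.048 m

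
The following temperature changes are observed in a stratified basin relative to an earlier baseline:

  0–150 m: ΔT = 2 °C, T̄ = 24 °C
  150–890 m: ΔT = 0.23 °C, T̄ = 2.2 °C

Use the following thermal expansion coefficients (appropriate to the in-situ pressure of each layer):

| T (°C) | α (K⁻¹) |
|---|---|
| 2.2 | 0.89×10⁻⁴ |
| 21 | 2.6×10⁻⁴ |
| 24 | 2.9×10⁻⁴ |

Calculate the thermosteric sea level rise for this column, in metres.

Layer 1 at 24 °C → α = 2.9×10⁻⁴ K⁻¹
Layer 2 at 2.2 °C → α = 0.89×10⁻⁴ K⁻¹
150 × 2 × 2.9×10⁻⁴ = 0.08700 m
Layer 2: 0.89×10⁻⁴ × 740 × 0.23 = 0.0151478 m
Δh = 0.08700 + 0.0151478 = 0.1021478 m ≈ 0.10 m

Δh = 0.10 m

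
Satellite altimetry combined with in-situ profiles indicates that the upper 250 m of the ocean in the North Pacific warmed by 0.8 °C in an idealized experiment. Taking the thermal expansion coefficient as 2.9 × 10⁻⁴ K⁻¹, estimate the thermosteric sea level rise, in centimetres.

5.8 cm of thermosteric rise

Δh = αΔT·H = 2.9×10⁻⁴ × 0.8 × 250 = 0.05800 m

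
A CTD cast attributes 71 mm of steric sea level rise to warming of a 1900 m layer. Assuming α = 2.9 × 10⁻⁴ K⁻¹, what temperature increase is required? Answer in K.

ΔT ≈ 0.129 K

ΔT = Δh/(αH) = 0.071 / (2.9×10⁻⁴ × 1900) ≈ 0.1289 K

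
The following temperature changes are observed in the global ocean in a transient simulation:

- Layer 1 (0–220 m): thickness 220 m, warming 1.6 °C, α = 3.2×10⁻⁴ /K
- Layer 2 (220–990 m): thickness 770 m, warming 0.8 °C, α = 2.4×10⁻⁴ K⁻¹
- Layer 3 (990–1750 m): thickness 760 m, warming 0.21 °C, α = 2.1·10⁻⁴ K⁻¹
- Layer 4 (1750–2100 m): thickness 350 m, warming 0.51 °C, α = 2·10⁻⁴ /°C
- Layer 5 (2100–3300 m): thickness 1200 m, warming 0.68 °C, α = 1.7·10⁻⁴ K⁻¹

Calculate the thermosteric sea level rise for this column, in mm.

Δh = 468 mm

1.6 × 220 × 3.2×10⁻⁴ = 0.11264 m
2.4×10⁻⁴ × 0.8 × 770 = 0.14784 m
Layer 3: 2.1×10⁻⁴ × 0.21 × 760 = 0.033516 m
0.51 × 350 × 2×10⁻⁴ = 0.03570 m
1.7×10⁻⁴ × 0.68 × 1200 = 0.13872 m
Δh = 0.11264 + 0.14784 + 0.033516 + 0.03570 + 0.13872 = 0.468416 m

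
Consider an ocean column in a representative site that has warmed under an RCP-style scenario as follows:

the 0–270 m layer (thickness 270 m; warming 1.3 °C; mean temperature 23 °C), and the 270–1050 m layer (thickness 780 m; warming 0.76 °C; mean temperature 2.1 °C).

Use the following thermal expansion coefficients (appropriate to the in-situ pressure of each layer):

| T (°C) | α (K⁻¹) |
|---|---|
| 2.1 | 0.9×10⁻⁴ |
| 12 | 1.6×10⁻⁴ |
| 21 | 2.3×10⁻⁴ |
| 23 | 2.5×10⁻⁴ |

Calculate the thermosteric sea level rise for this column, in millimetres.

Layer 1 at 23 °C → α = 2.5×10⁻⁴ K⁻¹
Layer 2 at 2.1 °C → α = 0.9×10⁻⁴ K⁻¹
1.3 × 270 × 2.5×10⁻⁴ = 0.08775 m
270–1050 m: 780 × 0.76 × 0.9×10⁻⁴ = 0.053352 m
Δh = 0.08775 + 0.053352 = 0.141102 m ≈ 141 mm

Δh = 141 mm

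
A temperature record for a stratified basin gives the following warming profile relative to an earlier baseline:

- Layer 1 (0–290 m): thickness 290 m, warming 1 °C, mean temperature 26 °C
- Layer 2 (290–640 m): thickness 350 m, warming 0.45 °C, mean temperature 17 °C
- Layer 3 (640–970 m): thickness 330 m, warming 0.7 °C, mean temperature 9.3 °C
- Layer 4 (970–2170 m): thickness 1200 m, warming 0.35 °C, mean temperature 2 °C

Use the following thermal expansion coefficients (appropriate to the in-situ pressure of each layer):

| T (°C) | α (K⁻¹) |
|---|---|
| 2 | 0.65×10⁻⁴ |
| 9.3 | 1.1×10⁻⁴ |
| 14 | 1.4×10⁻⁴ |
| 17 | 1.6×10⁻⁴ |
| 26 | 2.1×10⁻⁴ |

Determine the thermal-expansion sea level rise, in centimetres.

Δh ≈ 13.9 cm

Layer 1 at 26 °C → α = 2.1×10⁻⁴ K⁻¹
Layer 2 at 17 °C → α = 1.6×10⁻⁴ K⁻¹
Layer 3 at 9.3 °C → α = 1.1×10⁻⁴ K⁻¹
Layer 4 at 2 °C → α = 0.65×10⁻⁴ K⁻¹
0–290 m: 2.1×10⁻⁴ × 1 × 290 = 0.06090 m
Layer 2: 1.6×10⁻⁴ × 0.45 × 350 = 0.02520 m
640–970 m: 330 × 1.1×10⁻⁴ × 0.7 = 0.02541 m
970–2170 m: 0.65×10⁻⁴ × 1200 × 0.35 = 0.02730 m
Δh = 0.06090 + 0.02520 + 0.02541 + 0.02730 = 0.13881 m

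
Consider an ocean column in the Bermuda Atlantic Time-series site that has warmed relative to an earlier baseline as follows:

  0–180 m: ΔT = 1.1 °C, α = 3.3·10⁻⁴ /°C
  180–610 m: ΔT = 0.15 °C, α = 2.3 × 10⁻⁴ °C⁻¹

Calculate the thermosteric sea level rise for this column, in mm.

Δh = 80 mm

Layer 1: 3.3×10⁻⁴ × 180 × 1.1 = 0.06534 m
180–610 m: 0.15 × 430 × 2.3×10⁻⁴ = 0.014835 m
Δh = 0.06534 + 0.014835 = 0.080175 m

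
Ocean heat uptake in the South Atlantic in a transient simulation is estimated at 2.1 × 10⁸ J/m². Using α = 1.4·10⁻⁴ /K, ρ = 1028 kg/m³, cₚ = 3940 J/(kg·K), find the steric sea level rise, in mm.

7.26 mm of thermosteric rise

Δh = αQ/(ρcₚ) = 1.4×10⁻⁴ × 2.1×10⁸ / (1028 × 3940) ≈ 0.0072587 m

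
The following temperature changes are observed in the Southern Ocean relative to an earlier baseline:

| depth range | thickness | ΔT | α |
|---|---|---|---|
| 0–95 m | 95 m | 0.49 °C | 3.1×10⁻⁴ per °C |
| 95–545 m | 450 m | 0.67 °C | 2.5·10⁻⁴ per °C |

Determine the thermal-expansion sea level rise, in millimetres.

Layer 1: 95 × 0.49 × 3.1×10⁻⁴ = 0.0144305 m
Layer 2: 2.5×10⁻⁴ × 450 × 0.67 = 0.075375 m
Δh = 0.0144305 + 0.075375 = 0.0898055 m

Δh = 90 mm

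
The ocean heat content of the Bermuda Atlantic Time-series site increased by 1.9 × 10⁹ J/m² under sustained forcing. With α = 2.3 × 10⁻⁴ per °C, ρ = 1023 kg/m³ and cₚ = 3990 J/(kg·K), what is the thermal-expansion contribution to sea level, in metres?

Δh = αQ/(ρcₚ) = 2.3×10⁻⁴ × 1.9×10⁹ / (1023 × 3990) ≈ 0.10706 m

about 0.107 m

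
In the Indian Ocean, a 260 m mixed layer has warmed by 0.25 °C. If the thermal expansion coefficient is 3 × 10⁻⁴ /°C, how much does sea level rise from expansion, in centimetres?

1.95 cm of thermosteric rise

Δh = αΔT·H = 3×10⁻⁴ × 0.25 × 260 = 0.01950 m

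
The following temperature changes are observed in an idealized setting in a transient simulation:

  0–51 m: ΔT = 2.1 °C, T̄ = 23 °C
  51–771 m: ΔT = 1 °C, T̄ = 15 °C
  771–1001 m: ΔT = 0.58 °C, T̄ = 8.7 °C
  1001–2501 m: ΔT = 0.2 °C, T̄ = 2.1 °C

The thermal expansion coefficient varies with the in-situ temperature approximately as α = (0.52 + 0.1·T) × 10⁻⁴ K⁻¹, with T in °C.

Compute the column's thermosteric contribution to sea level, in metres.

Δh = 0.22 m

Layer 1: α = (0.52 + 0.1×23)×10⁻⁴ = 2.82×10⁻⁴ K⁻¹
Layer 2: α = (0.52 + 0.1×15)×10⁻⁴ = 2.02×10⁻⁴ K⁻¹
Layer 3: α = (0.52 + 0.1×8.7)×10⁻⁴ = 1.39×10⁻⁴ K⁻¹
Layer 4: α = (0.52 + 0.1×2.1)×10⁻⁴ = 0.73×10⁻⁴ K⁻¹
0–51 m: 2.1 × 51 × 2.82×10⁻⁴ = 0.0302022 m
Layer 2: 1 × 720 × 2.02×10⁻⁴ = 0.14544 m
771–1001 m: 1.39×10⁻⁴ × 230 × 0.58 = 0.0185426 m
0.73×10⁻⁴ × 0.2 × 1500 = 0.02190 m
Δh = 0.0302022 + 0.14544 + 0.0185426 + 0.02190 = 0.2160848 m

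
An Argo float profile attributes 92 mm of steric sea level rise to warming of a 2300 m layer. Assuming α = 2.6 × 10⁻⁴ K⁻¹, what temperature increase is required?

ΔT = Δh/(αH) = 0.092 / (2.6×10⁻⁴ × 2300) ≈ 0.1538 °C

0.15 °C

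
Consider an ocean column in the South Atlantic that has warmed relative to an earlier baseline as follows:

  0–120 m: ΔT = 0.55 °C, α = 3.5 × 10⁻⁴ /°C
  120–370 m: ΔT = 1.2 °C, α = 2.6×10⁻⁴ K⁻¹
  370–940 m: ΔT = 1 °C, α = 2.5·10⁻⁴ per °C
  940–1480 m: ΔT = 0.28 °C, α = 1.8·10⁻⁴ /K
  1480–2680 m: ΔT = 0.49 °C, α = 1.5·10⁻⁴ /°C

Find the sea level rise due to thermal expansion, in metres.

Δh = 0.359 m

Layer 1: 120 × 3.5×10⁻⁴ × 0.55 = 0.02310 m
Layer 2: 250 × 2.6×10⁻⁴ × 1.2 = 0.07800 m
370–940 m: 570 × 1 × 2.5×10⁻⁴ = 0.14250 m
1.8×10⁻⁴ × 540 × 0.28 = 0.027216 m
Layer 5: 1.5×10⁻⁴ × 1200 × 0.49 = 0.08820 m
Δh = 0.02310 + 0.07800 + 0.14250 + 0.027216 + 0.08820 = 0.359016 m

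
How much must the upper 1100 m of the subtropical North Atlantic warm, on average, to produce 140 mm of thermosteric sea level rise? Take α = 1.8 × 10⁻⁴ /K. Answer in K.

0.71 K

ΔT = Δh/(αH) = 0.14 / (1.8×10⁻⁴ × 1100) ≈ 0.7071 K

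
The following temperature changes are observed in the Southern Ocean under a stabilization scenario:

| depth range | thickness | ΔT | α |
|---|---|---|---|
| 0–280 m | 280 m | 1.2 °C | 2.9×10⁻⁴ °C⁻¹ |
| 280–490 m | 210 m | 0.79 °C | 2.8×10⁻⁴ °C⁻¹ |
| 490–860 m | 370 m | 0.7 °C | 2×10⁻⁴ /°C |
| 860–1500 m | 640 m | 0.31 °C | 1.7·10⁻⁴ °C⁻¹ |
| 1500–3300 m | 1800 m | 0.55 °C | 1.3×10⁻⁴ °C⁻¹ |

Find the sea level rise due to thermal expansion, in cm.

about 35.8 cm

Layer 1: 280 × 2.9×10⁻⁴ × 1.2 = 0.09744 m
0.79 × 210 × 2.8×10⁻⁴ = 0.046452 m
2×10⁻⁴ × 370 × 0.7 = 0.05180 m
1.7×10⁻⁴ × 640 × 0.31 = 0.033728 m
1500–3300 m: 0.55 × 1800 × 1.3×10⁻⁴ = 0.12870 m
Δh = 0.09744 + 0.046452 + 0.05180 + 0.033728 + 0.12870 = 0.35812 m ≈ 35.8 cm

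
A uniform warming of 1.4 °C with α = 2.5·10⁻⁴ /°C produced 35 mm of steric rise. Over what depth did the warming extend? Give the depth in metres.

H = Δh/(αΔT) = 0.035 / (2.5×10⁻⁴ × 1.4) = 100.0 m

100 m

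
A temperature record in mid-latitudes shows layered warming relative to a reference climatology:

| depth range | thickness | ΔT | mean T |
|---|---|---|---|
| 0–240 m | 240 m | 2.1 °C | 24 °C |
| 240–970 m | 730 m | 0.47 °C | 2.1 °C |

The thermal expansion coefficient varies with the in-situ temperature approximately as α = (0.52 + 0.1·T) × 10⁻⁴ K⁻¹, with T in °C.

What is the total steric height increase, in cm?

Layer 1: α = (0.52 + 0.1×24)×10⁻⁴ = 2.92×10⁻⁴ K⁻¹
Layer 2: α = (0.52 + 0.1×2.1)×10⁻⁴ = 0.73×10⁻⁴ K⁻¹
240 × 2.1 × 2.92×10⁻⁴ = 0.147168 m
730 × 0.47 × 0.73×10⁻⁴ = 0.0250463 m
Δh = 0.147168 + 0.0250463 = 0.1722143 m

17.2 cm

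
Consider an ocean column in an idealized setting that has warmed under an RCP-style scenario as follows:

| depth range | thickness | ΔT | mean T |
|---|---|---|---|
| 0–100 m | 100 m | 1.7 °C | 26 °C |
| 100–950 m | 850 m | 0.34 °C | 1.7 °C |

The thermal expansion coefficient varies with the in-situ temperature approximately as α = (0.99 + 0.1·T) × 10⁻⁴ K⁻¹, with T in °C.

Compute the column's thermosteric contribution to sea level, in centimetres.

Layer 1: α = (0.99 + 0.1×26)×10⁻⁴ = 3.59×10⁻⁴ K⁻¹
Layer 2: α = (0.99 + 0.1×1.7)×10⁻⁴ = 1.16×10⁻⁴ K⁻¹
0–100 m: 3.59×10⁻⁴ × 1.7 × 100 = 0.06103 m
Layer 2: 0.34 × 1.16×10⁻⁴ × 850 = 0.033524 m
Δh = 0.06103 + 0.033524 = 0.094554 m ≈ 9.46 cm

9.46 cm of thermosteric rise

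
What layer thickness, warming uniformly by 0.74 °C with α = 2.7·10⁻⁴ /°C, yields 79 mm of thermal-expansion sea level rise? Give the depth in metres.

H = Δh/(αΔT) = 0.079 / (2.7×10⁻⁴ × 0.74) ≈ 395.4 m

395 m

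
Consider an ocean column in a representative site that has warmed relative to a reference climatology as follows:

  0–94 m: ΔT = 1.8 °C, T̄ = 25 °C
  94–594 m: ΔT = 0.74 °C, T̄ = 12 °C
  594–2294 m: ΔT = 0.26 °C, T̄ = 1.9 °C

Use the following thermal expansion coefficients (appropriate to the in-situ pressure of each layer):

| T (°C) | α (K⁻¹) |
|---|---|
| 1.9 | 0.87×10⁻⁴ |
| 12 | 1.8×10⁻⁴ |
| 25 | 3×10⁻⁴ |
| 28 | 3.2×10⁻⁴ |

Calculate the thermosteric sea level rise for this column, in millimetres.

Δh ≈ 156 mm

Layer 1 at 25 °C → α = 3×10⁻⁴ K⁻¹
Layer 2 at 12 °C → α = 1.8×10⁻⁴ K⁻¹
Layer 3 at 1.9 °C → α = 0.87×10⁻⁴ K⁻¹
0–94 m: 1.8 × 3×10⁻⁴ × 94 = 0.05076 m
Layer 2: 1.8×10⁻⁴ × 500 × 0.74 = 0.06660 m
Layer 3: 0.26 × 1700 × 0.87×10⁻⁴ = 0.038454 m
Δh = 0.05076 + 0.06660 + 0.038454 = 0.155814 m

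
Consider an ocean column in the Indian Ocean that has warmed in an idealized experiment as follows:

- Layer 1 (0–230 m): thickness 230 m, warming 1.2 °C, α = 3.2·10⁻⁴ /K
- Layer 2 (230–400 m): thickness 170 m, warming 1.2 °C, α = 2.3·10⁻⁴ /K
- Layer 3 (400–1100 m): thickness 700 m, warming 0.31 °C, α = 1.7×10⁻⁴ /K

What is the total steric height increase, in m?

Layer 1: 1.2 × 230 × 3.2×10⁻⁴ = 0.08832 m
230–400 m: 170 × 2.3×10⁻⁴ × 1.2 = 0.04692 m
Layer 3: 0.31 × 1.7×10⁻⁴ × 700 = 0.03689 m
Δh = 0.08832 + 0.04692 + 0.03689 = 0.17213 m ≈ 0.17 m

Δh ≈ 0.17 m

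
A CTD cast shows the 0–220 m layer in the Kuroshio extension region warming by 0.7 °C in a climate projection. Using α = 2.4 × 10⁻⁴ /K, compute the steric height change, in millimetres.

Δh = αΔT·H = 2.4×10⁻⁴ × 0.7 × 220 = 0.03696 m

Δh ≈ 37.0 mm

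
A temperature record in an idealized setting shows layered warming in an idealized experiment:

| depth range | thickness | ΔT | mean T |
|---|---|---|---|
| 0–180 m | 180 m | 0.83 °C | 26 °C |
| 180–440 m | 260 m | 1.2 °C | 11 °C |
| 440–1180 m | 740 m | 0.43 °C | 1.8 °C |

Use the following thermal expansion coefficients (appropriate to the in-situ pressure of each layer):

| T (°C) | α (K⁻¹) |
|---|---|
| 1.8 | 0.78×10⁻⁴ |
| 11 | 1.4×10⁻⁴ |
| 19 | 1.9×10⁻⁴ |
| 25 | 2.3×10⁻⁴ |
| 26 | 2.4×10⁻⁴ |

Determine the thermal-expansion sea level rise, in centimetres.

about 10.4 cm

Layer 1 at 26 °C → α = 2.4×10⁻⁴ K⁻¹
Layer 2 at 11 °C → α = 1.4×10⁻⁴ K⁻¹
Layer 3 at 1.8 °C → α = 0.78×10⁻⁴ K⁻¹
0–180 m: 0.83 × 2.4×10⁻⁴ × 180 = 0.035856 m
260 × 1.2 × 1.4×10⁻⁴ = 0.04368 m
440–1180 m: 0.43 × 740 × 0.78×10⁻⁴ = 0.0248196 m
Δh = 0.035856 + 0.04368 + 0.0248196 = 0.1043556 m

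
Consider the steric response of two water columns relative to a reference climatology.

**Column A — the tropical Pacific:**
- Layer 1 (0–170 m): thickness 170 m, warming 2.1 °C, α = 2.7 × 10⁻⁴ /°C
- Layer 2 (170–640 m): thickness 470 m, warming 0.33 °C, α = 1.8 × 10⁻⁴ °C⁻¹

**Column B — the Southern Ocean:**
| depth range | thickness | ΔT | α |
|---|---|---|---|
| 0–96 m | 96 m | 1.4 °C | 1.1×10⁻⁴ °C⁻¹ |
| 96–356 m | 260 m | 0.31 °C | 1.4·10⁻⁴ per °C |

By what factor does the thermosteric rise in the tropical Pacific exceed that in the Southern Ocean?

A 0–170 m: 170 × 2.7×10⁻⁴ × 2.1 = 0.09639 m
A 170–640 m: 1.8×10⁻⁴ × 0.33 × 470 = 0.027918 m
A total: 0.124308 m
B 0–96 m: 96 × 1.4 × 1.1×10⁻⁴ = 0.014784 m
B 1.4×10⁻⁴ × 260 × 0.31 = 0.011284 m
B total: 0.026068 m
Ratio: 0.124308 / 0.026068 ≈ 4.769

a factor of 4.8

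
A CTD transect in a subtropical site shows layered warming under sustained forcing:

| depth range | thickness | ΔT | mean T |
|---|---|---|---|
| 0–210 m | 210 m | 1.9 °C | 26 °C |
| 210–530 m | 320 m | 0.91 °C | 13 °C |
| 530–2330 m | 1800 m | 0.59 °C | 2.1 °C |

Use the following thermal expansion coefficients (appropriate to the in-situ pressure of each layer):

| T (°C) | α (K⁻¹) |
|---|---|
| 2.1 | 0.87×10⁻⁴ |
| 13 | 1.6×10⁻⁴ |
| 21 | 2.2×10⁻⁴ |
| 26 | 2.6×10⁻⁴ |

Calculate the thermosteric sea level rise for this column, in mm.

Δh ≈ 240 mm

Layer 1 at 26 °C → α = 2.6×10⁻⁴ K⁻¹
Layer 2 at 13 °C → α = 1.6×10⁻⁴ K⁻¹
Layer 3 at 2.1 °C → α = 0.87×10⁻⁴ K⁻¹
1.9 × 210 × 2.6×10⁻⁴ = 0.10374 m
Layer 2: 1.6×10⁻⁴ × 320 × 0.91 = 0.046592 m
530–2330 m: 0.87×10⁻⁴ × 1800 × 0.59 = 0.092394 m
Δh = 0.10374 + 0.046592 + 0.092394 = 0.242726 m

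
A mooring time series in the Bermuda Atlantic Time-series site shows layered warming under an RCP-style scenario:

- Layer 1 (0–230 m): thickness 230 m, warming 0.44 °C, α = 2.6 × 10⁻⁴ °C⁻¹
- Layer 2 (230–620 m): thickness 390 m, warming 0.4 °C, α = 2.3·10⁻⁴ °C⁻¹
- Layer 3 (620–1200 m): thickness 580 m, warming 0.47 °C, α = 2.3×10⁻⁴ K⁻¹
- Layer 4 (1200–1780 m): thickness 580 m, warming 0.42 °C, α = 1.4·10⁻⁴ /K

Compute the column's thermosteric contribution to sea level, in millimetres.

0.44 × 2.6×10⁻⁴ × 230 = 0.026312 m
230–620 m: 2.3×10⁻⁴ × 390 × 0.4 = 0.03588 m
0.47 × 2.3×10⁻⁴ × 580 = 0.062698 m
0.42 × 580 × 1.4×10⁻⁴ = 0.034104 m
Δh = 0.026312 + 0.03588 + 0.062698 + 0.034104 = 0.158994 m

160 mm of thermosteric rise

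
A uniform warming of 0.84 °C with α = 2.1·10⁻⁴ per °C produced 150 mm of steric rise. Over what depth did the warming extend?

H ≈ 850 m

H = Δh/(αΔT) = 0.15 / (2.1×10⁻⁴ × 0.84) ≈ 850.3 m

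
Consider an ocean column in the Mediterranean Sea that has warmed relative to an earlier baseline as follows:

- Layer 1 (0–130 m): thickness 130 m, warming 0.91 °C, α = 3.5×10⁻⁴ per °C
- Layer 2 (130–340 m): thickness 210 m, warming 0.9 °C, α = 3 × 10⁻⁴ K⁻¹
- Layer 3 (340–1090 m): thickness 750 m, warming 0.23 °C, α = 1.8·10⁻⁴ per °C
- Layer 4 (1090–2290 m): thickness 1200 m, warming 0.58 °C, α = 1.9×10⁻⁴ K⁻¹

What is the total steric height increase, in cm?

Layer 1: 3.5×10⁻⁴ × 130 × 0.91 = 0.041405 m
130–340 m: 3×10⁻⁴ × 0.9 × 210 = 0.05670 m
340–1090 m: 1.8×10⁻⁴ × 0.23 × 750 = 0.03105 m
1200 × 0.58 × 1.9×10⁻⁴ = 0.13224 m
Δh = 0.041405 + 0.05670 + 0.03105 + 0.13224 = 0.261395 m

26.1 cm of thermosteric rise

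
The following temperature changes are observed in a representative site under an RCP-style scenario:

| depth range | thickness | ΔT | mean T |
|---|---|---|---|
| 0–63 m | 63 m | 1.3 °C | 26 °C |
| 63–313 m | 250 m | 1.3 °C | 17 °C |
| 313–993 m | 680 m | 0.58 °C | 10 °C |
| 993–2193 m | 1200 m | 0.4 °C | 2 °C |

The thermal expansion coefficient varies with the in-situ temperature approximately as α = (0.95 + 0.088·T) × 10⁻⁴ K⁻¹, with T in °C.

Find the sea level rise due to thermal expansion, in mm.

230 mm

Layer 1: α = (0.95 + 0.088×26)×10⁻⁴ = 3.238×10⁻⁴ K⁻¹
Layer 2: α = (0.95 + 0.088×17)×10⁻⁴ = 2.446×10⁻⁴ K⁻¹
Layer 3: α = (0.95 + 0.088×10)×10⁻⁴ = 1.83×10⁻⁴ K⁻¹
Layer 4: α = (0.95 + 0.088×2)×10⁻⁴ = 1.126×10⁻⁴ K⁻¹
Layer 1: 1.3 × 63 × 3.238×10⁻⁴ = 0.02651922 m
63–313 m: 1.3 × 2.446×10⁻⁴ × 250 = 0.079495 m
0.58 × 680 × 1.83×10⁻⁴ = 0.0721752 m
993–2193 m: 1200 × 1.126×10⁻⁴ × 0.4 = 0.054048 m
Δh = 0.02651922 + 0.079495 + 0.0721752 + 0.054048 = 0.23223742 m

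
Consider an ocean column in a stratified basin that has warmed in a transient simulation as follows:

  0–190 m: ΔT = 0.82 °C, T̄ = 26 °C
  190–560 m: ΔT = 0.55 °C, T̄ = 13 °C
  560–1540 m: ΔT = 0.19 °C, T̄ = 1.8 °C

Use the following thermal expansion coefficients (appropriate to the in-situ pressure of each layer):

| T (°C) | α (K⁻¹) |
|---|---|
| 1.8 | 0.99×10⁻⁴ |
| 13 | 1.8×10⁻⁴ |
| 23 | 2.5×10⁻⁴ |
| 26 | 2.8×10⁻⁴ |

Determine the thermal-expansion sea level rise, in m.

Layer 1 at 26 °C → α = 2.8×10⁻⁴ K⁻¹
Layer 2 at 13 °C → α = 1.8×10⁻⁴ K⁻¹
Layer 3 at 1.8 °C → α = 0.99×10⁻⁴ K⁻¹
2.8×10⁻⁴ × 0.82 × 190 = 0.043624 m
Layer 2: 0.55 × 1.8×10⁻⁴ × 370 = 0.03663 m
0.99×10⁻⁴ × 0.19 × 980 = 0.0184338 m
Δh = 0.043624 + 0.03663 + 0.0184338 = 0.0986878 m ≈ 0.099 m

0.099 m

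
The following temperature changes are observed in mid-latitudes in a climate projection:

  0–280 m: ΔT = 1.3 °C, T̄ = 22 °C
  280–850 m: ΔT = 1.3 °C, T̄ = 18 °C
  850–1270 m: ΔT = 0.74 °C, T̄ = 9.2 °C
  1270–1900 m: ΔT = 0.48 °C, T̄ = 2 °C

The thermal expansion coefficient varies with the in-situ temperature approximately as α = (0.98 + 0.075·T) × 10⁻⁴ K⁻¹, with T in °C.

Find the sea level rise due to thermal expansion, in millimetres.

Layer 1: α = (0.98 + 0.075×22)×10⁻⁴ = 2.63×10⁻⁴ K⁻¹
Layer 2: α = (0.98 + 0.075×18)×10⁻⁴ = 2.33×10⁻⁴ K⁻¹
Layer 3: α = (0.98 + 0.075×9.2)×10⁻⁴ = 1.67×10⁻⁴ K⁻¹
Layer 4: α = (0.98 + 0.075×2)×10⁻⁴ = 1.13×10⁻⁴ K⁻¹
0–280 m: 1.3 × 2.63×10⁻⁴ × 280 = 0.095732 m
280–850 m: 1.3 × 2.33×10⁻⁴ × 570 = 0.172653 m
850–1270 m: 420 × 1.67×10⁻⁴ × 0.74 = 0.0519036 m
0.48 × 1.13×10⁻⁴ × 630 = 0.0341712 m
Δh = 0.095732 + 0.172653 + 0.0519036 + 0.0341712 = 0.3544598 m

Δh ≈ 350 mm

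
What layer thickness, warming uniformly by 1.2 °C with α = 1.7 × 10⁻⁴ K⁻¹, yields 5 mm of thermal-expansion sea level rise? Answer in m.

24.5 m

H = Δh/(αΔT) = 0.005 / (1.7×10⁻⁴ × 1.2) ≈ 24.51 m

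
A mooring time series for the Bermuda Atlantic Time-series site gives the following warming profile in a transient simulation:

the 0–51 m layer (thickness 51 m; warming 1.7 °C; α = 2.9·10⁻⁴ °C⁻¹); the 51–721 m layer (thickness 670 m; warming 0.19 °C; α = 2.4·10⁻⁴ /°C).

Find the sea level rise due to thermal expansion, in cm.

0–51 m: 2.9×10⁻⁴ × 51 × 1.7 = 0.025143 m
Layer 2: 670 × 0.19 × 2.4×10⁻⁴ = 0.030552 m
Δh = 0.025143 + 0.030552 = 0.055695 m

5.57 cm of thermosteric rise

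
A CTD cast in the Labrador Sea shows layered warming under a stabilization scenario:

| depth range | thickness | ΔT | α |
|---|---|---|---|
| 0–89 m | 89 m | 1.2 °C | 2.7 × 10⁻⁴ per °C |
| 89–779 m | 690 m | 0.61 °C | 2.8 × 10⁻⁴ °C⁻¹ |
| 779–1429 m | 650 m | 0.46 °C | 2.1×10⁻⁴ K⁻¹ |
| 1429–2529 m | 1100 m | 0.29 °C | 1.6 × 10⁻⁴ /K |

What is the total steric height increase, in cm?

26.1 cm

0–89 m: 1.2 × 2.7×10⁻⁴ × 89 = 0.028836 m
Layer 2: 690 × 2.8×10⁻⁴ × 0.61 = 0.117852 m
779–1429 m: 0.46 × 650 × 2.1×10⁻⁴ = 0.06279 m
1.6×10⁻⁴ × 1100 × 0.29 = 0.05104 m
Δh = 0.028836 + 0.117852 + 0.06279 + 0.05104 = 0.260518 m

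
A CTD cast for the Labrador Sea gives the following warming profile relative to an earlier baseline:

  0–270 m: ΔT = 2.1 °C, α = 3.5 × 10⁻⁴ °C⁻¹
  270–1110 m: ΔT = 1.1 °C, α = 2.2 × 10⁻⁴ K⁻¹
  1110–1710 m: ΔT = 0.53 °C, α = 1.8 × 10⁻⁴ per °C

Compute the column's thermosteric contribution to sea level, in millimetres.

270 × 3.5×10⁻⁴ × 2.1 = 0.19845 m
270–1110 m: 840 × 2.2×10⁻⁴ × 1.1 = 0.20328 m
1110–1710 m: 1.8×10⁻⁴ × 600 × 0.53 = 0.05724 m
Δh = 0.19845 + 0.20328 + 0.05724 = 0.45897 m

459 mm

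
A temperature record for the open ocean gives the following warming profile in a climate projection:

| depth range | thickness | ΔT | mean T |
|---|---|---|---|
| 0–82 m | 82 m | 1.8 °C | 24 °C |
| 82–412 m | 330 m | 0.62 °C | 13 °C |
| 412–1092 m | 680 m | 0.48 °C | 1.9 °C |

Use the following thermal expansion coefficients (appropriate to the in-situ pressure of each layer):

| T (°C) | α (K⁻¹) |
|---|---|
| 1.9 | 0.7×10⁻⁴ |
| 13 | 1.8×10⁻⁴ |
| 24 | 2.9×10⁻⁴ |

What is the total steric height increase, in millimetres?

Layer 1 at 24 °C → α = 2.9×10⁻⁴ K⁻¹
Layer 2 at 13 °C → α = 1.8×10⁻⁴ K⁻¹
Layer 3 at 1.9 °C → α = 0.7×10⁻⁴ K⁻¹
0–82 m: 82 × 2.9×10⁻⁴ × 1.8 = 0.042804 m
82–412 m: 1.8×10⁻⁴ × 330 × 0.62 = 0.036828 m
Layer 3: 0.7×10⁻⁴ × 0.48 × 680 = 0.022848 m
Δh = 0.042804 + 0.036828 + 0.022848 = 0.10248 m

about 102 mm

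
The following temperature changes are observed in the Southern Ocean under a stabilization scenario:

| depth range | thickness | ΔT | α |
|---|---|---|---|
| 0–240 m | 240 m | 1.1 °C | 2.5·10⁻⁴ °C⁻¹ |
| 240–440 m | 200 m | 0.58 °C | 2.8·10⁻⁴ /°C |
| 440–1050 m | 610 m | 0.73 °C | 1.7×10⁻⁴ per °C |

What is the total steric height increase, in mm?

Δh ≈ 174 mm

Layer 1: 240 × 2.5×10⁻⁴ × 1.1 = 0.06600 m
240–440 m: 200 × 2.8×10⁻⁴ × 0.58 = 0.03248 m
Layer 3: 610 × 0.73 × 1.7×10⁻⁴ = 0.075701 m
Δh = 0.06600 + 0.03248 + 0.075701 = 0.174181 m ≈ 174 mm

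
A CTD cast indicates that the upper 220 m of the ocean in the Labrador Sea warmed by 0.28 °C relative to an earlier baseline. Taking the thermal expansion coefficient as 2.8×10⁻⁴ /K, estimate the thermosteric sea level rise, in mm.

Δh = 17.2 mm

Δh = αΔT·H = 2.8×10⁻⁴ × 0.28 × 220 = 0.017248 m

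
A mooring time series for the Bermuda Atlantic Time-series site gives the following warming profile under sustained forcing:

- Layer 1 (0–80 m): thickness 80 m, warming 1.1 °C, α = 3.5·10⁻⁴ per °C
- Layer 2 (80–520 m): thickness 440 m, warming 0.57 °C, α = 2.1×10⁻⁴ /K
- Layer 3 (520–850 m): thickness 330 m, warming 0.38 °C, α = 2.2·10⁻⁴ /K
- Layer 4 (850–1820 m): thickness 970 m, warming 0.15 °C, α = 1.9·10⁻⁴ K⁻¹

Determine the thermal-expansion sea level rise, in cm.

14 cm of thermosteric rise

Layer 1: 80 × 1.1 × 3.5×10⁻⁴ = 0.03080 m
80–520 m: 2.1×10⁻⁴ × 0.57 × 440 = 0.052668 m
520–850 m: 330 × 2.2×10⁻⁴ × 0.38 = 0.027588 m
850–1820 m: 0.15 × 1.9×10⁻⁴ × 970 = 0.027645 m
Δh = 0.03080 + 0.052668 + 0.027588 + 0.027645 = 0.138701 m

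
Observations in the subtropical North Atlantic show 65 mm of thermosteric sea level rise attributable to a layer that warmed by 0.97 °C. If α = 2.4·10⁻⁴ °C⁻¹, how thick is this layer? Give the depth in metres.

H = Δh/(αΔT) = 0.065 / (2.4×10⁻⁴ × 0.97) ≈ 279.2 m

H ≈ 280 m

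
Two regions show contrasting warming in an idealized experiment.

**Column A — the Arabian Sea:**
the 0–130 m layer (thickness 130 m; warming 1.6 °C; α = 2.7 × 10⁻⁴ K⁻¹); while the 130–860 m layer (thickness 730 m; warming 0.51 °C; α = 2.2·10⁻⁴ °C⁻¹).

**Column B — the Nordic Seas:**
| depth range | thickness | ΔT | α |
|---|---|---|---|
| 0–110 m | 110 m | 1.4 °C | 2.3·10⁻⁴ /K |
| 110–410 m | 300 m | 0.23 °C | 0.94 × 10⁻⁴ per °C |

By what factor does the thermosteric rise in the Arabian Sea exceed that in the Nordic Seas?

3.3

A 0–130 m: 130 × 2.7×10⁻⁴ × 1.6 = 0.05616 m
A Layer 2: 0.51 × 730 × 2.2×10⁻⁴ = 0.081906 m
A total: 0.138066 m
B Layer 1: 2.3×10⁻⁴ × 1.4 × 110 = 0.03542 m
B 110–410 m: 300 × 0.94×10⁻⁴ × 0.23 = 0.006486 m
B total: 0.041906 m
Ratio: 0.138066 / 0.041906 ≈ 3.295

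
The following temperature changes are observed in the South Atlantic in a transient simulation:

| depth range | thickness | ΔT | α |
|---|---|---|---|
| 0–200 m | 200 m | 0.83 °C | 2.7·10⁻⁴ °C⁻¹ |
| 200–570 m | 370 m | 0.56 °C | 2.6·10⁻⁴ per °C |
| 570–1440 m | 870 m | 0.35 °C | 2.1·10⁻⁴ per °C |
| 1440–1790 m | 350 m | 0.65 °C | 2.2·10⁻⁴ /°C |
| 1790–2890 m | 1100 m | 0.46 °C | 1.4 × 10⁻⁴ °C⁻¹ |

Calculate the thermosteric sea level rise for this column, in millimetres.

Δh = 280 mm

Layer 1: 200 × 0.83 × 2.7×10⁻⁴ = 0.04482 m
370 × 0.56 × 2.6×10⁻⁴ = 0.053872 m
2.1×10⁻⁴ × 870 × 0.35 = 0.063945 m
0.65 × 350 × 2.2×10⁻⁴ = 0.05005 m
Layer 5: 1100 × 1.4×10⁻⁴ × 0.46 = 0.07084 m
Δh = 0.04482 + 0.053872 + 0.063945 + 0.05005 + 0.07084 = 0.283527 m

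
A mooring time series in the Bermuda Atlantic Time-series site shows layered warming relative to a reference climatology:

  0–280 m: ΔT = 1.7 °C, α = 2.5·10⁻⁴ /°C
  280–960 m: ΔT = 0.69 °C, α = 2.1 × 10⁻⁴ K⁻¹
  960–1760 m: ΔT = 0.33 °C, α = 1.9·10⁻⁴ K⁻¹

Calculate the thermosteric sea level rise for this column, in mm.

Layer 1: 2.5×10⁻⁴ × 280 × 1.7 = 0.11900 m
280–960 m: 2.1×10⁻⁴ × 0.69 × 680 = 0.098532 m
960–1760 m: 0.33 × 800 × 1.9×10⁻⁴ = 0.05016 m
Δh = 0.11900 + 0.098532 + 0.05016 = 0.267692 m

270 mm of thermosteric rise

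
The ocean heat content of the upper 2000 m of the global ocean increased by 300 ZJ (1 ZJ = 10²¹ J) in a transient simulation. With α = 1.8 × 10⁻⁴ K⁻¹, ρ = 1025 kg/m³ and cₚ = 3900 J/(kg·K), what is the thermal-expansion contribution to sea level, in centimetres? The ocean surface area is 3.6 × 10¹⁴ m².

Δh = 3.75 cm

Per unit area: Q = 300×10²¹ / (3.6×10¹⁴) ≈ 8.333×10⁸ J/m²
Δh = αQ/(ρcₚ) = 1.8×10⁻⁴ × 8.333×10⁸ / (1025 × 3900) ≈ 0.037522 m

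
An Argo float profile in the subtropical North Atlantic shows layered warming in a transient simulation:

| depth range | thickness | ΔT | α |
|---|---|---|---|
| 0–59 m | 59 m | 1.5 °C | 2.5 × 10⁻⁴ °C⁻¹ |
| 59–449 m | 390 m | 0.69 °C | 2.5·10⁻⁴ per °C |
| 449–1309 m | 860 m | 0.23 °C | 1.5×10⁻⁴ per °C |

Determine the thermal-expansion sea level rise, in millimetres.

0–59 m: 59 × 2.5×10⁻⁴ × 1.5 = 0.022125 m
Layer 2: 2.5×10⁻⁴ × 0.69 × 390 = 0.067275 m
1.5×10⁻⁴ × 0.23 × 860 = 0.02967 m
Δh = 0.022125 + 0.067275 + 0.02967 = 0.11907 m

Δh ≈ 119 mm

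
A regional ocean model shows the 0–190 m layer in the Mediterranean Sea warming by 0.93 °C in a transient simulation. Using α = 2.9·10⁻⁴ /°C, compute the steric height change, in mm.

Δh = αΔT·H = 2.9×10⁻⁴ × 0.93 × 190 = 0.051243 m

51 mm of thermosteric rise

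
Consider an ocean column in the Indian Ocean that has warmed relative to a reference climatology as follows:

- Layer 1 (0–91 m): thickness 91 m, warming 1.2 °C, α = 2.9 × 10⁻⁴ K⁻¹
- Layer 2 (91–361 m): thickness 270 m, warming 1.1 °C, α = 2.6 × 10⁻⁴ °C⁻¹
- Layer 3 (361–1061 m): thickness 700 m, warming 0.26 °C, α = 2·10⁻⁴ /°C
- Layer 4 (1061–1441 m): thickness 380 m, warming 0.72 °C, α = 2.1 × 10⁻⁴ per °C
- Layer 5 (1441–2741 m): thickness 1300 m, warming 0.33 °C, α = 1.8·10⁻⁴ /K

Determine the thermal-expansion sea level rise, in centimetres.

2.9×10⁻⁴ × 91 × 1.2 = 0.031668 m
91–361 m: 2.6×10⁻⁴ × 1.1 × 270 = 0.07722 m
2×10⁻⁴ × 700 × 0.26 = 0.03640 m
1061–1441 m: 380 × 0.72 × 2.1×10⁻⁴ = 0.057456 m
Layer 5: 1300 × 0.33 × 1.8×10⁻⁴ = 0.07722 m
Δh = 0.031668 + 0.07722 + 0.03640 + 0.057456 + 0.07722 = 0.279964 m

28.0 cm of thermosteric rise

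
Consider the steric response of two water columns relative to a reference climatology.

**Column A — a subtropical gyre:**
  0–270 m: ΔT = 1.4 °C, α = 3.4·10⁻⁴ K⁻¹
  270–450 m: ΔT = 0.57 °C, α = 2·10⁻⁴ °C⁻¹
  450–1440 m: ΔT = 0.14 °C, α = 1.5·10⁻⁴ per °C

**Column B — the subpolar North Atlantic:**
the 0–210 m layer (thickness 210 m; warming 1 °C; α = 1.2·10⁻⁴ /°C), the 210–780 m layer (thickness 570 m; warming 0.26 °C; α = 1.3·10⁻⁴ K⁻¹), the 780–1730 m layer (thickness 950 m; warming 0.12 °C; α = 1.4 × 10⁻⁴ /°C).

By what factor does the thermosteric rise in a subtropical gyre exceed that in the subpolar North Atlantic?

A Layer 1: 270 × 1.4 × 3.4×10⁻⁴ = 0.12852 m
A 270–450 m: 0.57 × 2×10⁻⁴ × 180 = 0.02052 m
A 450–1440 m: 1.5×10⁻⁴ × 990 × 0.14 = 0.02079 m
A total: 0.16983 m
B 0–210 m: 1.2×10⁻⁴ × 210 × 1 = 0.02520 m
B 1.3×10⁻⁴ × 0.26 × 570 = 0.019266 m
B 780–1730 m: 1.4×10⁻⁴ × 950 × 0.12 = 0.01596 m
B total: 0.060426 m
Ratio: 0.16983 / 0.060426 ≈ 2.811

2.81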